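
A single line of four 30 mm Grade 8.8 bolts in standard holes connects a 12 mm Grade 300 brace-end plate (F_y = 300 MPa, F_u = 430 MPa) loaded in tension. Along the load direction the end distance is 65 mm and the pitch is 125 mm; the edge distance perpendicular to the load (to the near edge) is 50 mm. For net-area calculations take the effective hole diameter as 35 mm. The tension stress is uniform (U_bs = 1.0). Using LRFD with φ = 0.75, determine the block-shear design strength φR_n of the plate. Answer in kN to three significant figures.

839 kN

Shear plane L_v = 65 + 3·125 = 440 mm; A_gv = 440 × 12 = 5280 mm².
A_nv = (440 − 3.5·35) × 12 = 3810 mm².
A_nt = (50 − 0.5·35) × 12 = 390 mm².
0.6 F_u A_nv = 983 kN; 0.6 F_y A_gv = 950.4 kN → shear yielding governs the shear term.
R_n = 950.4 + 1.0 × 430 × 390 / 1000 = 1118 kN.
Design strength φR_n = 0.75 × 1118 = 839 kN.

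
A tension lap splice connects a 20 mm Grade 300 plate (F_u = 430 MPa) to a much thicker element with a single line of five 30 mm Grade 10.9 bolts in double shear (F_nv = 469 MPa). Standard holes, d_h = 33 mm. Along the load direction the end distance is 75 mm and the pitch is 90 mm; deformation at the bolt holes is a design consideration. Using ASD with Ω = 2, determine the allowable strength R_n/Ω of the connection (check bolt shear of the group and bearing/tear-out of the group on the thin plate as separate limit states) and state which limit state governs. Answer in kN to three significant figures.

Bolt shear: A_b = π·30²/4 = 706.9 mm²; R_n = 469 × 706.9 × 5 × 2 / 1000 = 3315 kN → 3315 / 2 = 1660 kN.
Bearing (1.2 l_c t F_u ≤ 2.4 d t F_u): upper limit = 2.4·30·20·430 / 1000 = 619.2 kN.
  Edge l_c = 75 − 33/2 = 58.5 → r_n = 603.7 kN; interior l_c = 90 − 33 = 57 → r_n = 588.2 kN.
  R_n,bearing = 1·603.7 + 4·588.2 = 2957 kN → 2957 / 2 = 1480 kN.
Bearing governs: 1480 kN.

1480 kN (bearing governs)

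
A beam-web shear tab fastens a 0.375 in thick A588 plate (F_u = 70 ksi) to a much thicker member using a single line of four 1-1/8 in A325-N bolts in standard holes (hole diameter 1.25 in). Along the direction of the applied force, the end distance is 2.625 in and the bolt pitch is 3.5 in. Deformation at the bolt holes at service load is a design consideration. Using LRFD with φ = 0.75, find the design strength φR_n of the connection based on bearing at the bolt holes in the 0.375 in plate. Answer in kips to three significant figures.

207 kips

Per bolt r_n = 1.2 l_c t F_u ≤ 2.4 d t F_u; upper limit = 2.4 × 1.125 × 0.375 × 70 = 70.88 kips.
Edge bolt: l_c = 2.625 − 1.25/2 = 2 in → 1.2 × 2 × 0.375 × 70 = 63 → r_n = 63 kips.
Interior bolts: l_c = 3.5 − 1.25 = 2.25 in → 1.2 × 2.25 × 0.375 × 70 = 70.88 → r_n = 70.88 kips.
R_n = 1 × 63 + 3 × 70.88 = 275.6 kips.
Design strength φR_n = 0.75 × 275.6 = 207 kips.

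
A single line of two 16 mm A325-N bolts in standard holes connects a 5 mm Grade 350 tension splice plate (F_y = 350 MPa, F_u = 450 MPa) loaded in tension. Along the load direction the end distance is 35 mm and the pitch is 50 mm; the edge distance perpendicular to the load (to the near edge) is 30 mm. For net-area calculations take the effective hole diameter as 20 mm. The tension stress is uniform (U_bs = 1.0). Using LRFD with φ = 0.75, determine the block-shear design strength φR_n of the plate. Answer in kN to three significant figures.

Shear plane L_v = 35 + 1·50 = 85 mm; A_gv = 85 × 5 = 425 mm².
A_nv = (85 − 1.5·20) × 5 = 275 mm².
A_nt = (30 − 0.5·20) × 5 = 100 mm².
0.6 F_u A_nv = 74.25 kN; 0.6 F_y A_gv = 89.25 kN → shear rupture governs the shear term.
R_n = 74.25 + 1.0 × 450 × 100 / 1000 = 119.2 kN.
Design strength φR_n = 0.75 × 119.2 = 89.4 kN.

89.4 kN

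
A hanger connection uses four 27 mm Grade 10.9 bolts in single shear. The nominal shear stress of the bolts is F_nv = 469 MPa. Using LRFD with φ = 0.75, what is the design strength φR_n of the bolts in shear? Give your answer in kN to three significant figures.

806 kN

A_b = π × 27² / 4 = 572.6 mm².
R_n = F_nv · A_b · n · n_s = 469 × 572.6 × 4 × 1 / 1000 = 1074 kN.
Design strength φR_n = 0.75 × 1074 = 806 kN.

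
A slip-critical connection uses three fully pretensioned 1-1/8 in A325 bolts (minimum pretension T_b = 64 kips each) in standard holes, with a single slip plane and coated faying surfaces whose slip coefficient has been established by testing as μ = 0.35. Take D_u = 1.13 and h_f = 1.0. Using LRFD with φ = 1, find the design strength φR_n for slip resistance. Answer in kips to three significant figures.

R_n = μ · D_u · h_f · T_b · n_s · n_b = 0.35 × 1.13 × 1.0 × 64 × 1 × 3 = 75.94 kips.
Design strength φR_n = 1 × 75.94 = 75.9 kips.

75.9 kips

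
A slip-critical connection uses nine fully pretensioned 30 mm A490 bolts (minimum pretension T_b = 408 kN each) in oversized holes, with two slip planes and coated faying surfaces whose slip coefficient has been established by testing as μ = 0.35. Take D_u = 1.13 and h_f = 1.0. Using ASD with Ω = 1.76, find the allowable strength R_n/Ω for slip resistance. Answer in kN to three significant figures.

R_n = μ · D_u · h_f · T_b · n_s · n_b = 0.35 × 1.13 × 1.0 × 408 × 2 × 9 = 2905 kN.
Allowable strength R_n/Ω = 2905 / 1.76 = 1650 kN.

1650 kN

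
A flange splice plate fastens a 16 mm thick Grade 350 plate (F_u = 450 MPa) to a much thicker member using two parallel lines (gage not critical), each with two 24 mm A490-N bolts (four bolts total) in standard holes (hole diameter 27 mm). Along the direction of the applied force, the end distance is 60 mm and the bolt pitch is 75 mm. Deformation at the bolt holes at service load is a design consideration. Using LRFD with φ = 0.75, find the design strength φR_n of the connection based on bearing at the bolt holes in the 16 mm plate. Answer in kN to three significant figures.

Per bolt r_n = 1.2 l_c t F_u ≤ 2.4 d t F_u; upper limit = 2.4 × 24 × 16 × 450 / 1000 = 414.7 kN.
Edge bolt: l_c = 60 − 27/2 = 46.5 mm → 1.2 × 46.5 × 16 × 450 / 1000 = 401.8 → r_n = 401.8 kN.
Interior bolts: l_c = 75 − 27 = 48 mm → 1.2 × 48 × 16 × 450 / 1000 = 414.7 → r_n = 414.7 kN.
R_n = 2 × 401.8 + 2 × 414.7 = 1633 kN.
Design strength φR_n = 0.75 × 1633 = 1220 kN.

1220 kN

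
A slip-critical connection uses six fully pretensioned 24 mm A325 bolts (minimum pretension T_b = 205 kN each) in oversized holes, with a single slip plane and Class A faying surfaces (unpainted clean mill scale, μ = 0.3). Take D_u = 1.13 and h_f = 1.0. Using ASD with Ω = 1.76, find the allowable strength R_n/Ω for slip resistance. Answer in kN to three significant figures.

R_n = μ · D_u · h_f · T_b · n_s · n_b = 0.3 × 1.13 × 1.0 × 205 × 1 × 6 = 417 kN.
Allowable strength R_n/Ω = 417 / 1.76 = 237 kN.

237 kN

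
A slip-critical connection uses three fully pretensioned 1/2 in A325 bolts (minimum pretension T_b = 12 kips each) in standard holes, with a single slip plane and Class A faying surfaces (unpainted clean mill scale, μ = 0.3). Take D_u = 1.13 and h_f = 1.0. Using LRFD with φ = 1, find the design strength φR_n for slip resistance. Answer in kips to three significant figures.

12.2 kips

R_n = μ · D_u · h_f · T_b · n_s · n_b = 0.3 × 1.13 × 1.0 × 12 × 1 × 3 = 12.2 kips.
Design strength φR_n = 1 × 12.2 = 12.2 kips.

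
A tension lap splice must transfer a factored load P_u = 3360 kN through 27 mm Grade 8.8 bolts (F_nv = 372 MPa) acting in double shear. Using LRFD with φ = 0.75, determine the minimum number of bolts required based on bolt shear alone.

A_b = π·27²/4 = 572.6 mm².
Per-bolt design strength φR_n = 0.75 × 372 × 572.6 × 2 / 1000 = 319.5 kN.
n ≥ 3360 / 319.5 = 10.52 → use 11 bolts.

11 bolts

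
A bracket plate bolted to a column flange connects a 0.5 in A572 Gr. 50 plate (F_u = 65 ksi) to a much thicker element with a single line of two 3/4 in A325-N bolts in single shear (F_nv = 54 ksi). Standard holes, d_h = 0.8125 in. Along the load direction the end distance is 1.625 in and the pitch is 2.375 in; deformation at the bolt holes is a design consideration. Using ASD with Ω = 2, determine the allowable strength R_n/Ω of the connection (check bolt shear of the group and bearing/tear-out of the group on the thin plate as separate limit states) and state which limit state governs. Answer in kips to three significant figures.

Bolt shear: A_b = π·0.75²/4 = 0.4418 in²; R_n = 54 × 0.4418 × 2 × 1 = 47.71 kips → 47.71 / 2 = 23.9 kips.
Bearing (1.2 l_c t F_u ≤ 2.4 d t F_u): upper limit = 2.4·0.75·0.5·65 = 58.5 kips.
  Edge l_c = 1.625 − 0.8125/2 = 1.219 → r_n = 47.53 kips; interior l_c = 2.375 − 0.8125 = 1.562 → r_n = 58.5 kips.
  R_n,bearing = 1·47.53 + 1·58.5 = 106 kips → 106 / 2 = 53 kips.
Bolt shear governs: 23.9 kips.

23.9 kips (bolt shear governs)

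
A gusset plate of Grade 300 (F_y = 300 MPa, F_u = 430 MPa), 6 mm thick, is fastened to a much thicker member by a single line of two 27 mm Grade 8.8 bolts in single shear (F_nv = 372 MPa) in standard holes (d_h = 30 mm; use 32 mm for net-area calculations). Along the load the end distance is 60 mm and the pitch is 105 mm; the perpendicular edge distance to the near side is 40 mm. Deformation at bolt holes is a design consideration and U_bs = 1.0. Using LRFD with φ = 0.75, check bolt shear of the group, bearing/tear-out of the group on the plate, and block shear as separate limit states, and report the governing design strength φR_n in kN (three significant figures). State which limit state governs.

Bolt shear: A_b = π·27²/4 = 572.6 mm²; R_n = 372 × 572.6 × 2 × 1 / 1000 = 426 kN → 0.75 × 426 = 319 kN.
Bearing: edge l_c = 45, r_n = 139.3 kN; interior l_c = 75, r_n = 167.2 kN; R_n = 139.3 + 1·167.2 = 306.5 kN → 230 kN.
Block shear: A_gv = 990, A_nv = 702, A_nt = 144 mm²; R_n = min(0.6F_uA_nv, 0.6F_yA_gv) + U_bs·F_u·A_nt = 240.1 kN → 180 kN.
Block shear governs: 180 kN.

180 kN (block shear governs)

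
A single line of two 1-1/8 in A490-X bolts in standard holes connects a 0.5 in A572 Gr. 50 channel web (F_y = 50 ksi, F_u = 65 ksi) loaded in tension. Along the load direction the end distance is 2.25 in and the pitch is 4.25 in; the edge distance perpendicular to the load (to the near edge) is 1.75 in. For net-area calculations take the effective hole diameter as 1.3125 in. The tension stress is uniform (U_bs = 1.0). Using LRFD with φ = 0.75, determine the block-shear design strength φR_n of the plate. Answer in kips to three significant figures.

Shear plane L_v = 2.25 + 1·4.25 = 6.5 in; A_gv = 6.5 × 0.5 = 3.25 in².
A_nv = (6.5 − 1.5·1.3125) × 0.5 = 2.266 in².
A_nt = (1.75 − 0.5·1.3125) × 0.5 = 0.5469 in².
0.6 F_u A_nv = 88.36 kips; 0.6 F_y A_gv = 97.5 kips → shear rupture governs the shear term.
R_n = 88.36 + 1.0 × 65 × 0.5469 = 123.9 kips.
Design strength φR_n = 0.75 × 123.9 = 92.9 kips.

92.9 kips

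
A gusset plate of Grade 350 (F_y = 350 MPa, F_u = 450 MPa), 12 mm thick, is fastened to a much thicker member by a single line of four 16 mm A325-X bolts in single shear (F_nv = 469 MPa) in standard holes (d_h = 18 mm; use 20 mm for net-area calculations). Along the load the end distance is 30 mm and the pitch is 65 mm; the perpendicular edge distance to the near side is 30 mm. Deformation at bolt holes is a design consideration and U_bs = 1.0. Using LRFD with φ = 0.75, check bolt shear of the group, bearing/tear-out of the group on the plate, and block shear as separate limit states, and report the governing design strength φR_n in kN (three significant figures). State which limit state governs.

283 kN (bolt shear governs)

Bolt shear: A_b = π·16²/4 = 201.1 mm²; R_n = 469 × 201.1 × 4 × 1 / 1000 = 377.2 kN → 0.75 × 377.2 = 283 kN.
Bearing: edge l_c = 21, r_n = 136.1 kN; interior l_c = 47, r_n = 207.4 kN; R_n = 136.1 + 3·207.4 = 758.2 kN → 569 kN.
Block shear: A_gv = 2700, A_nv = 1860, A_nt = 240 mm²; R_n = min(0.6F_uA_nv, 0.6F_yA_gv) + U_bs·F_u·A_nt = 610.2 kN → 458 kN.
Bolt shear governs: 283 kN.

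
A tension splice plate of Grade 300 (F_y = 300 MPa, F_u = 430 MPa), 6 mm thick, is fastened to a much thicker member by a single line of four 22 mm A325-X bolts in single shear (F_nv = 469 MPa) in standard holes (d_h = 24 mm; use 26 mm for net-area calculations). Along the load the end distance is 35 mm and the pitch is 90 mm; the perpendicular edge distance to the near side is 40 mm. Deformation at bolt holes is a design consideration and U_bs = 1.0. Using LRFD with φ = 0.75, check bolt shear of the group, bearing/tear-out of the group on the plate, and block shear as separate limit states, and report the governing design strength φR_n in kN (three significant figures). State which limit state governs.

Bolt shear: A_b = π·22²/4 = 380.1 mm²; R_n = 469 × 380.1 × 4 × 1 / 1000 = 713.1 kN → 0.75 × 713.1 = 535 kN.
Bearing: edge l_c = 23, r_n = 71.21 kN; interior l_c = 66, r_n = 136.2 kN; R_n = 71.21 + 3·136.2 = 479.9 kN → 360 kN.
Block shear: A_gv = 1830, A_nv = 1284, A_nt = 162 mm²; R_n = min(0.6F_uA_nv, 0.6F_yA_gv) + U_bs·F_u·A_nt = 399.1 kN → 299 kN.
Block shear governs: 299 kN.

299 kN (block shear governs)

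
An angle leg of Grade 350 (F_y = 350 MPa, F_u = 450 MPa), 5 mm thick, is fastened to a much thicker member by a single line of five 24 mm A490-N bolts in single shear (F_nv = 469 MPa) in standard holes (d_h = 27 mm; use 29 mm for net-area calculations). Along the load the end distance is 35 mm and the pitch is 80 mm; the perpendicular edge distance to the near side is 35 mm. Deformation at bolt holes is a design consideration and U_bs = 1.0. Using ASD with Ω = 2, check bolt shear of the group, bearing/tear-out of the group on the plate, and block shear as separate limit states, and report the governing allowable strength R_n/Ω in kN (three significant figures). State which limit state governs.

175 kN (block shear governs)

Bolt shear: A_b = π·24²/4 = 452.4 mm²; R_n = 469 × 452.4 × 5 × 1 / 1000 = 1061 kN → 1061 / 2 = 530 kN.
Bearing: edge l_c = 21.5, r_n = 58.05 kN; interior l_c = 53, r_n = 129.6 kN; R_n = 58.05 + 4·129.6 = 576.4 kN → 288 kN.
Block shear: A_gv = 1775, A_nv = 1122, A_nt = 102.5 mm²; R_n = min(0.6F_uA_nv, 0.6F_yA_gv) + U_bs·F_u·A_nt = 349.2 kN → 175 kN.
Block shear governs: 175 kN.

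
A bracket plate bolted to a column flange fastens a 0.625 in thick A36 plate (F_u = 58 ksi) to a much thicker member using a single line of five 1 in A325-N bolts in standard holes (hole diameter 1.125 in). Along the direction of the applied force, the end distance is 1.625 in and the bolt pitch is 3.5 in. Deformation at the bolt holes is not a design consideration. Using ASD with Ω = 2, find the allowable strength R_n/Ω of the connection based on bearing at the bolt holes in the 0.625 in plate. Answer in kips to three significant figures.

Per bolt r_n = 1.5 l_c t F_u ≤ 3.0 d t F_u; upper limit = 3.0 × 1 × 0.625 × 58 = 108.8 kips.
Edge bolt: l_c = 1.625 − 1.125/2 = 1.062 in → 1.5 × 1.062 × 0.625 × 58 = 57.77 → r_n = 57.77 kips.
Interior bolts: l_c = 3.5 − 1.125 = 2.375 in → 1.5 × 2.375 × 0.625 × 58 = 129.1 → r_n = 108.8 kips.
R_n = 1 × 57.77 + 4 × 108.8 = 492.8 kips.
Allowable strength R_n/Ω = 492.8 / 2 = 246 kips.

246 kips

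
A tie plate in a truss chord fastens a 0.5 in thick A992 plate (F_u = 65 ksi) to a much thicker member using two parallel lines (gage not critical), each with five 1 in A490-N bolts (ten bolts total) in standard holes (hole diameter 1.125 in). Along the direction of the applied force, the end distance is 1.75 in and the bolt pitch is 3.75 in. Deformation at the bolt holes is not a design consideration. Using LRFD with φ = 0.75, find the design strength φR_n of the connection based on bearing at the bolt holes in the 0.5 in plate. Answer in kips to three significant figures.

672 kips

Per bolt r_n = 1.5 l_c t F_u ≤ 3.0 d t F_u; upper limit = 3.0 × 1 × 0.5 × 65 = 97.5 kips.
Edge bolt: l_c = 1.75 − 1.125/2 = 1.188 in → 1.5 × 1.188 × 0.5 × 65 = 57.89 → r_n = 57.89 kips.
Interior bolts: l_c = 3.75 − 1.125 = 2.625 in → 1.5 × 2.625 × 0.5 × 65 = 128 → r_n = 97.5 kips.
R_n = 2 × 57.89 + 8 × 97.5 = 895.8 kips.
Design strength φR_n = 0.75 × 895.8 = 672 kips.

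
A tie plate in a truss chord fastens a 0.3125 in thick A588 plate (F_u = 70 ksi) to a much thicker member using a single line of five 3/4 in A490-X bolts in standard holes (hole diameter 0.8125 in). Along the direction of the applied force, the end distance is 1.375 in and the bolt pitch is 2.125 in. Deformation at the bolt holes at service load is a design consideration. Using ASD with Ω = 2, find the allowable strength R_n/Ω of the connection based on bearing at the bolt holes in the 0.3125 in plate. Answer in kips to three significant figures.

81.6 kips

Per bolt r_n = 1.2 l_c t F_u ≤ 2.4 d t F_u; upper limit = 2.4 × 0.75 × 0.3125 × 70 = 39.38 kips.
Edge bolt: l_c = 1.375 − 0.8125/2 = 0.9688 in → 1.2 × 0.9688 × 0.3125 × 70 = 25.43 → r_n = 25.43 kips.
Interior bolts: l_c = 2.125 − 0.8125 = 1.312 in → 1.2 × 1.312 × 0.3125 × 70 = 34.45 → r_n = 34.45 kips.
R_n = 1 × 25.43 + 4 × 34.45 = 163.2 kips.
Allowable strength R_n/Ω = 163.2 / 2 = 81.6 kips.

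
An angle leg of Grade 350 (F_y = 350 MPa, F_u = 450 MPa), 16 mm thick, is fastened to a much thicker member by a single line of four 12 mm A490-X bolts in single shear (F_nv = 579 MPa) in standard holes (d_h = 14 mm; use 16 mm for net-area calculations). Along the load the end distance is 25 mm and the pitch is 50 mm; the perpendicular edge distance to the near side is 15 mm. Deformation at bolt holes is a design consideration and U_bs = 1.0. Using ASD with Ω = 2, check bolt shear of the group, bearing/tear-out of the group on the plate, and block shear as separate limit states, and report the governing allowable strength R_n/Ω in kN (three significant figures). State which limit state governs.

Bolt shear: A_b = π·12²/4 = 113.1 mm²; R_n = 579 × 113.1 × 4 × 1 / 1000 = 261.9 kN → 261.9 / 2 = 131 kN.
Bearing: edge l_c = 18, r_n = 155.5 kN; interior l_c = 36, r_n = 207.4 kN; R_n = 155.5 + 3·207.4 = 777.6 kN → 389 kN.
Block shear: A_gv = 2800, A_nv = 1904, A_nt = 112 mm²; R_n = min(0.6F_uA_nv, 0.6F_yA_gv) + U_bs·F_u·A_nt = 564.5 kN → 282 kN.
Bolt shear governs: 131 kN.

131 kN (bolt shear governs)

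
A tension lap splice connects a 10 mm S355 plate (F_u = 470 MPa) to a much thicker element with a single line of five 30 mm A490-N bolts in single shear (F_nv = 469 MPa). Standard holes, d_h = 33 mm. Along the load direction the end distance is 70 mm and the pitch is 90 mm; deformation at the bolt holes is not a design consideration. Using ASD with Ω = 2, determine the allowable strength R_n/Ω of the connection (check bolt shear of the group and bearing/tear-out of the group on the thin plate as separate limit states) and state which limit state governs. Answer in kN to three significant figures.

829 kN (bolt shear governs)

Bolt shear: A_b = π·30²/4 = 706.9 mm²; R_n = 469 × 706.9 × 5 × 1 / 1000 = 1658 kN → 1658 / 2 = 829 kN.
Bearing (1.5 l_c t F_u ≤ 3.0 d t F_u): upper limit = 3.0·30·10·470 / 1000 = 423 kN.
  Edge l_c = 70 − 33/2 = 53.5 → r_n = 377.2 kN; interior l_c = 90 − 33 = 57 → r_n = 401.9 kN.
  R_n,bearing = 1·377.2 + 4·401.9 = 1985 kN → 1985 / 2 = 992 kN.
Bolt shear governs: 829 kN.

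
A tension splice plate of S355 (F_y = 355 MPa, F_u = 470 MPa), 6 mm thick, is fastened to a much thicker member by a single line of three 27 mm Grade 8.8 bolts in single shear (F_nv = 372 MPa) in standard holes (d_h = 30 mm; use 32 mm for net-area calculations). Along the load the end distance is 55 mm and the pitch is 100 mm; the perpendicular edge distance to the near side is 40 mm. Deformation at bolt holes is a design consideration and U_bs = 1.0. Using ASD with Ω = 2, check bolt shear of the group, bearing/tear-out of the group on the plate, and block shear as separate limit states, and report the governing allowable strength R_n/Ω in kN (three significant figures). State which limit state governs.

182 kN (block shear governs)

Bolt shear: A_b = π·27²/4 = 572.6 mm²; R_n = 372 × 572.6 × 3 × 1 / 1000 = 639 kN → 639 / 2 = 319 kN.
Bearing: edge l_c = 40, r_n = 135.4 kN; interior l_c = 70, r_n = 182.7 kN; R_n = 135.4 + 2·182.7 = 500.8 kN → 250 kN.
Block shear: A_gv = 1530, A_nv = 1050, A_nt = 144 mm²; R_n = min(0.6F_uA_nv, 0.6F_yA_gv) + U_bs·F_u·A_nt = 363.8 kN → 182 kN.
Block shear governs: 182 kN.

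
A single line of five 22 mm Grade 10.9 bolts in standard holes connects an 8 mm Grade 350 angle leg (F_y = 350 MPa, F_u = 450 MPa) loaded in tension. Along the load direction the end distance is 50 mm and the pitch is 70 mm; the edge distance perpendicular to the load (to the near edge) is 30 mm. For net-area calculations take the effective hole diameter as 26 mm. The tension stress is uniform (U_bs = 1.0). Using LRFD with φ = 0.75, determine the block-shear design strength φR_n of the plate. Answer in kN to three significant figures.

391 kN

Shear plane L_v = 50 + 4·70 = 330 mm; A_gv = 330 × 8 = 2640 mm².
A_nv = (330 − 4.5·26) × 8 = 1704 mm².
A_nt = (30 − 0.5·26) × 8 = 136 mm².
0.6 F_u A_nv = 460.1 kN; 0.6 F_y A_gv = 554.4 kN → shear rupture governs the shear term.
R_n = 460.1 + 1.0 × 450 × 136 / 1000 = 521.3 kN.
Design strength φR_n = 0.75 × 521.3 = 391 kN.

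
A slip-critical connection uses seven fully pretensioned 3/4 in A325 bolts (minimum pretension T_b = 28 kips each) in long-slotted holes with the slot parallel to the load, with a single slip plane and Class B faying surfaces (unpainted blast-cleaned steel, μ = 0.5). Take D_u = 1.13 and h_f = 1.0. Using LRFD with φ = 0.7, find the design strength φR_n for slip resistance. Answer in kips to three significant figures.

77.5 kips

R_n = μ · D_u · h_f · T_b · n_s · n_b = 0.5 × 1.13 × 1.0 × 28 × 1 × 7 = 110.7 kips.
Design strength φR_n = 0.7 × 110.7 = 77.5 kips.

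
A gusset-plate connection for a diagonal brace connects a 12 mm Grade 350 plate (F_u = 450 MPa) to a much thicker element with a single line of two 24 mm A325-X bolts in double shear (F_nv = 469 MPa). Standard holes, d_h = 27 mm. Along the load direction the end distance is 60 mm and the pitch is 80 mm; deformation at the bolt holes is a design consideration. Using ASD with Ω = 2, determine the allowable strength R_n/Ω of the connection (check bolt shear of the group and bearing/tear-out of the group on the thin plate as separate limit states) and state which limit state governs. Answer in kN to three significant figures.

306 kN (bearing governs)

Bolt shear: A_b = π·24²/4 = 452.4 mm²; R_n = 469 × 452.4 × 2 × 2 / 1000 = 848.7 kN → 848.7 / 2 = 424 kN.
Bearing (1.2 l_c t F_u ≤ 2.4 d t F_u): upper limit = 2.4·24·12·450 / 1000 = 311 kN.
  Edge l_c = 60 − 27/2 = 46.5 → r_n = 301.3 kN; interior l_c = 80 − 27 = 53 → r_n = 311 kN.
  R_n,bearing = 1·301.3 + 1·311 = 612.4 kN → 612.4 / 2 = 306 kN.
Bearing governs: 306 kN.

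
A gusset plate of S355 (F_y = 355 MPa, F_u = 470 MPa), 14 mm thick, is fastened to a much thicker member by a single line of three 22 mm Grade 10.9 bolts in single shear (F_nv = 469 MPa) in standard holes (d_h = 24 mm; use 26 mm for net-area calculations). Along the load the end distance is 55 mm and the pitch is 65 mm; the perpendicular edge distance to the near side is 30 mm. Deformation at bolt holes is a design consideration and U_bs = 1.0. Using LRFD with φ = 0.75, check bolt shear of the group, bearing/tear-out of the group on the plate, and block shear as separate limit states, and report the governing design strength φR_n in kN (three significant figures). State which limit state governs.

Bolt shear: A_b = π·22²/4 = 380.1 mm²; R_n = 469 × 380.1 × 3 × 1 / 1000 = 534.8 kN → 0.75 × 534.8 = 401 kN.
Bearing: edge l_c = 43, r_n = 339.5 kN; interior l_c = 41, r_n = 323.7 kN; R_n = 339.5 + 2·323.7 = 987 kN → 740 kN.
Block shear: A_gv = 2590, A_nv = 1680, A_nt = 238 mm²; R_n = min(0.6F_uA_nv, 0.6F_yA_gv) + U_bs·F_u·A_nt = 585.6 kN → 439 kN.
Bolt shear governs: 401 kN.

401 kN (bolt shear governs)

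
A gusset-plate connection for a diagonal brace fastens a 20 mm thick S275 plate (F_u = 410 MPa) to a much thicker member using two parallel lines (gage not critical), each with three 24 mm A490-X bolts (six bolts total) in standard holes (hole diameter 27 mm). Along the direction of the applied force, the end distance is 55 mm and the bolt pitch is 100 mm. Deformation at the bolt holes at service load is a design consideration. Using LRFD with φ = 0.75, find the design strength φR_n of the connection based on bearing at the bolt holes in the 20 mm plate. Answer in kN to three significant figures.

2030 kN

Per bolt r_n = 1.2 l_c t F_u ≤ 2.4 d t F_u; upper limit = 2.4 × 24 × 20 × 410 / 1000 = 472.3 kN.
Edge bolt: l_c = 55 − 27/2 = 41.5 mm → 1.2 × 41.5 × 20 × 410 / 1000 = 408.4 → r_n = 408.4 kN.
Interior bolts: l_c = 100 − 27 = 73 mm → 1.2 × 73 × 20 × 410 / 1000 = 718.3 → r_n = 472.3 kN.
R_n = 2 × 408.4 + 4 × 472.3 = 2706 kN.
Design strength φR_n = 0.75 × 2706 = 2030 kN.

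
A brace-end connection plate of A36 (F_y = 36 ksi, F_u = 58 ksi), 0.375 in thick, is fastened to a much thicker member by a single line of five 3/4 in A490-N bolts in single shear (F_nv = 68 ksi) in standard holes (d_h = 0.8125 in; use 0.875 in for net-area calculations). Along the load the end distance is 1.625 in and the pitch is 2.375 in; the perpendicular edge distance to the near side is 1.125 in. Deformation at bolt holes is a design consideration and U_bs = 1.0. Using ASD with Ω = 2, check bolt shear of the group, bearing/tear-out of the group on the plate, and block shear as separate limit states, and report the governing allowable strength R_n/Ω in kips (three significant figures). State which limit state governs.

Bolt shear: A_b = π·0.75²/4 = 0.4418 in²; R_n = 68 × 0.4418 × 5 × 1 = 150.2 kips → 150.2 / 2 = 75.1 kips.
Bearing: edge l_c = 1.219, r_n = 31.81 kips; interior l_c = 1.562, r_n = 39.15 kips; R_n = 31.81 + 4·39.15 = 188.4 kips → 94.2 kips.
Block shear: A_gv = 4.172, A_nv = 2.695, A_nt = 0.2578 in²; R_n = min(0.6F_uA_nv, 0.6F_yA_gv) + U_bs·F_u·A_nt = 105.1 kips → 52.5 kips.
Block shear governs: 52.5 kips.

52.5 kips (block shear governs)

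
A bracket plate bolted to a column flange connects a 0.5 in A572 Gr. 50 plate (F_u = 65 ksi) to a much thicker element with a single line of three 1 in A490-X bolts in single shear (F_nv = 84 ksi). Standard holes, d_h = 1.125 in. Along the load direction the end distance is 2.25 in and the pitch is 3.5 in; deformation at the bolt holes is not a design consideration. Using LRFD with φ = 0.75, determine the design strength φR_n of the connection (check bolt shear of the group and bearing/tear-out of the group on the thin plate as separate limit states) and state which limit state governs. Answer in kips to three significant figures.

148 kips (bolt shear governs)

Bolt shear: A_b = π·1²/4 = 0.7854 in²; R_n = 84 × 0.7854 × 3 × 1 = 197.9 kips → 0.75 × 197.9 = 148 kips.
Bearing (1.5 l_c t F_u ≤ 3.0 d t F_u): upper limit = 3.0·1·0.5·65 = 97.5 kips.
  Edge l_c = 2.25 − 1.125/2 = 1.688 → r_n = 82.27 kips; interior l_c = 3.5 − 1.125 = 2.375 → r_n = 97.5 kips.
  R_n,bearing = 1·82.27 + 2·97.5 = 277.3 kips → 0.75 × 277.3 = 208 kips.
Bolt shear governs: 148 kips.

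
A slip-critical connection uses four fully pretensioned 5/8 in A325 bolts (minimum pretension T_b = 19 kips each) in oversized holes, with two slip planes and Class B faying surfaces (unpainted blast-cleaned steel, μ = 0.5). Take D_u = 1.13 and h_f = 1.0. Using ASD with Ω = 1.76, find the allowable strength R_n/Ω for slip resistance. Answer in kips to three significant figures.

48.8 kips

R_n = μ · D_u · h_f · T_b · n_s · n_b = 0.5 × 1.13 × 1.0 × 19 × 2 × 4 = 85.88 kips.
Allowable strength R_n/Ω = 85.88 / 1.76 = 48.8 kips.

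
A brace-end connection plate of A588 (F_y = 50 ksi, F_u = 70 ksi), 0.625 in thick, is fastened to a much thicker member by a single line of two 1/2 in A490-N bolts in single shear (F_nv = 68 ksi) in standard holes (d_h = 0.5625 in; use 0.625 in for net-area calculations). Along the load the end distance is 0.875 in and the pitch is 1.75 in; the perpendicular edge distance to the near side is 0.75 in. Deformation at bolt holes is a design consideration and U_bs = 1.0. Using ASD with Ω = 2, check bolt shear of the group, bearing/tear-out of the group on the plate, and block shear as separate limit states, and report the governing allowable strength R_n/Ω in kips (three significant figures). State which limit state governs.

13.4 kips (bolt shear governs)

Bolt shear: A_b = π·0.5²/4 = 0.1963 in²; R_n = 68 × 0.1963 × 2 × 1 = 26.7 kips → 26.7 / 2 = 13.4 kips.
Bearing: edge l_c = 0.5938, r_n = 31.17 kips; interior l_c = 1.188, r_n = 52.5 kips; R_n = 31.17 + 1·52.5 = 83.67 kips → 41.8 kips.
Block shear: A_gv = 1.641, A_nv = 1.055, A_nt = 0.2734 in²; R_n = min(0.6F_uA_nv, 0.6F_yA_gv) + U_bs·F_u·A_nt = 63.44 kips → 31.7 kips.
Bolt shear governs: 13.4 kips.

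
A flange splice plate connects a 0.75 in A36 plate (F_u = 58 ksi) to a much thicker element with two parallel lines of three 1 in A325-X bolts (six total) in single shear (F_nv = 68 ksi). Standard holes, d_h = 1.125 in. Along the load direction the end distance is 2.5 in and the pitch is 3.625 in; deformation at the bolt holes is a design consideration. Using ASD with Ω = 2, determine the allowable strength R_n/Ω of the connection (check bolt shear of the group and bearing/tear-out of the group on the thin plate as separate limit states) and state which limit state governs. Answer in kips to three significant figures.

160 kips (bolt shear governs)

Bolt shear: A_b = π·1²/4 = 0.7854 in²; R_n = 68 × 0.7854 × 6 × 1 = 320.4 kips → 320.4 / 2 = 160 kips.
Bearing (1.2 l_c t F_u ≤ 2.4 d t F_u): upper limit = 2.4·1·0.75·58 = 104.4 kips.
  Edge l_c = 2.5 − 1.125/2 = 1.938 → r_n = 101.1 kips; interior l_c = 3.625 − 1.125 = 2.5 → r_n = 104.4 kips.
  R_n,bearing = 2·101.1 + 4·104.4 = 619.9 kips → 619.9 / 2 = 310 kips.
Bolt shear governs: 160 kips.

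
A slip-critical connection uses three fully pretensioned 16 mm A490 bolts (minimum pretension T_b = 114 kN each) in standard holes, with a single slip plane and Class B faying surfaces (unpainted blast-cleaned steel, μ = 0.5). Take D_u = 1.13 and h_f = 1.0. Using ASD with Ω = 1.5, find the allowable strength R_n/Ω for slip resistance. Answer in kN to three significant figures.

129 kN

R_n = μ · D_u · h_f · T_b · n_s · n_b = 0.5 × 1.13 × 1.0 × 114 × 1 × 3 = 193.2 kN.
Allowable strength R_n/Ω = 193.2 / 1.5 = 129 kN.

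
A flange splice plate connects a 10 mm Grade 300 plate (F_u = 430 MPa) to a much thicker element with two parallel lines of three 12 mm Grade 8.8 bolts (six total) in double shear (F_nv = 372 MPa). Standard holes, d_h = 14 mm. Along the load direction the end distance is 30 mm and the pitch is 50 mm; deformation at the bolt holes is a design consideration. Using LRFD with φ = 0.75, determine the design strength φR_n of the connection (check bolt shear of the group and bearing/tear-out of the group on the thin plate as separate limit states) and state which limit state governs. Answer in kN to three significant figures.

379 kN (bolt shear governs)

Bolt shear: A_b = π·12²/4 = 113.1 mm²; R_n = 372 × 113.1 × 6 × 2 / 1000 = 504.9 kN → 0.75 × 504.9 = 379 kN.
Bearing (1.2 l_c t F_u ≤ 2.4 d t F_u): upper limit = 2.4·12·10·430 / 1000 = 123.8 kN.
  Edge l_c = 30 − 14/2 = 23 → r_n = 118.7 kN; interior l_c = 50 − 14 = 36 → r_n = 123.8 kN.
  R_n,bearing = 2·118.7 + 4·123.8 = 732.7 kN → 0.75 × 732.7 = 550 kN.
Bolt shear governs: 379 kN.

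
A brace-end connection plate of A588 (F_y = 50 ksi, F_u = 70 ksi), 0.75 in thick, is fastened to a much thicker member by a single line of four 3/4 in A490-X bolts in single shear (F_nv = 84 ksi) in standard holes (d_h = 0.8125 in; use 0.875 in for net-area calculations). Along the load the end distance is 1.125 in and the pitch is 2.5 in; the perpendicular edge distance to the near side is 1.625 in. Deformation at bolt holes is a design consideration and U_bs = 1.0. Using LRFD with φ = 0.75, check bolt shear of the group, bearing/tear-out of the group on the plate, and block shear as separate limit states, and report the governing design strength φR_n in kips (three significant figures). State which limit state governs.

111 kips (bolt shear governs)

Bolt shear: A_b = π·0.75²/4 = 0.4418 in²; R_n = 84 × 0.4418 × 4 × 1 = 148.4 kips → 0.75 × 148.4 = 111 kips.
Bearing: edge l_c = 0.7188, r_n = 45.28 kips; interior l_c = 1.688, r_n = 94.5 kips; R_n = 45.28 + 3·94.5 = 328.8 kips → 247 kips.
Block shear: A_gv = 6.469, A_nv = 4.172, A_nt = 0.8906 in²; R_n = min(0.6F_uA_nv, 0.6F_yA_gv) + U_bs·F_u·A_nt = 237.6 kips → 178 kips.
Bolt shear governs: 111 kips.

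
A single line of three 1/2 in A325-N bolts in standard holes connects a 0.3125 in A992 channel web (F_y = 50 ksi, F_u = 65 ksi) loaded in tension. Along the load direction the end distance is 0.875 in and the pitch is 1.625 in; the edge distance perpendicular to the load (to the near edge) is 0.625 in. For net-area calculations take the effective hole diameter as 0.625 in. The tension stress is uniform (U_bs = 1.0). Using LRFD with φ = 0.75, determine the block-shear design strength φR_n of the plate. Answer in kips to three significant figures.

Shear plane L_v = 0.875 + 2·1.625 = 4.125 in; A_gv = 4.125 × 0.3125 = 1.289 in².
A_nv = (4.125 − 2.5·0.625) × 0.3125 = 0.8008 in².
A_nt = (0.625 − 0.5·0.625) × 0.3125 = 0.09766 in².
0.6 F_u A_nv = 31.23 kips; 0.6 F_y A_gv = 38.67 kips → shear rupture governs the shear term.
R_n = 31.23 + 1.0 × 65 × 0.09766 = 37.58 kips.
Design strength φR_n = 0.75 × 37.58 = 28.2 kips.

28.2 kips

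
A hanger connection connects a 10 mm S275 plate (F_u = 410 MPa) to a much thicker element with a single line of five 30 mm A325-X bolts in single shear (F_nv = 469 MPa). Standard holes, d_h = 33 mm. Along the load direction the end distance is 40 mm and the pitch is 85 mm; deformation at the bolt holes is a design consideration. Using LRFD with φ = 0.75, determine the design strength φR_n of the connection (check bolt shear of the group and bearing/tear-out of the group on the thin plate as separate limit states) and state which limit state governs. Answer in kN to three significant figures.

Bolt shear: A_b = π·30²/4 = 706.9 mm²; R_n = 469 × 706.9 × 5 × 1 / 1000 = 1658 kN → 0.75 × 1658 = 1240 kN.
Bearing (1.2 l_c t F_u ≤ 2.4 d t F_u): upper limit = 2.4·30·10·410 / 1000 = 295.2 kN.
  Edge l_c = 40 − 33/2 = 23.5 → r_n = 115.6 kN; interior l_c = 85 − 33 = 52 → r_n = 255.8 kN.
  R_n,bearing = 1·115.6 + 4·255.8 = 1139 kN → 0.75 × 1139 = 854 kN.
Bearing governs: 854 kN.

854 kN (bearing governs)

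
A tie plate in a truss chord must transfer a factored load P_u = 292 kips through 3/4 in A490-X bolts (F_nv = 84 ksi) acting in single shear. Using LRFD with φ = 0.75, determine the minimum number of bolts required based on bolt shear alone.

11 bolts

A_b = π·0.75²/4 = 0.4418 in².
Per-bolt design strength φR_n = 0.75 × 84 × 0.4418 × 1 = 27.83 kips.
n ≥ 292 / 27.83 = 10.49 → use 11 bolts.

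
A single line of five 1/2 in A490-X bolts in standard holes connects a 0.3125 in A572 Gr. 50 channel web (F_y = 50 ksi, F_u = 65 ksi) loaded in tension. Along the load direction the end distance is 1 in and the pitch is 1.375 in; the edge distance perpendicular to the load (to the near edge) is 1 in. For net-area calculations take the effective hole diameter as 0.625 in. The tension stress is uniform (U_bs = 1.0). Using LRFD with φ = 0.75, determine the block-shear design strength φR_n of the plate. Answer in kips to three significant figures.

Shear plane L_v = 1 + 4·1.375 = 6.5 in; A_gv = 6.5 × 0.3125 = 2.031 in².
A_nv = (6.5 − 4.5·0.625) × 0.3125 = 1.152 in².
A_nt = (1 − 0.5·0.625) × 0.3125 = 0.2148 in².
0.6 F_u A_nv = 44.94 kips; 0.6 F_y A_gv = 60.94 kips → shear rupture governs the shear term.
R_n = 44.94 + 1.0 × 65 × 0.2148 = 58.91 kips.
Design strength φR_n = 0.75 × 58.91 = 44.2 kips.

44.2 kips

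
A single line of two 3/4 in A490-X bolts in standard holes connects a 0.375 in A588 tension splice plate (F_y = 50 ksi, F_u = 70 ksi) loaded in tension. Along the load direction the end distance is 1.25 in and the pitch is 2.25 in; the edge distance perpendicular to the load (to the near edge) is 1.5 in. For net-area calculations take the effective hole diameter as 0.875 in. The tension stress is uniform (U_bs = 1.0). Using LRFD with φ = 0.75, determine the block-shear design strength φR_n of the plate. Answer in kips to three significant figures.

Shear plane L_v = 1.25 + 1·2.25 = 3.5 in; A_gv = 3.5 × 0.375 = 1.312 in².
A_nv = (3.5 − 1.5·0.875) × 0.375 = 0.8203 in².
A_nt = (1.5 − 0.5·0.875) × 0.375 = 0.3984 in².
0.6 F_u A_nv = 34.45 kips; 0.6 F_y A_gv = 39.38 kips → shear rupture governs the shear term.
R_n = 34.45 + 1.0 × 70 × 0.3984 = 62.34 kips.
Design strength φR_n = 0.75 × 62.34 = 46.8 kips.

46.8 kips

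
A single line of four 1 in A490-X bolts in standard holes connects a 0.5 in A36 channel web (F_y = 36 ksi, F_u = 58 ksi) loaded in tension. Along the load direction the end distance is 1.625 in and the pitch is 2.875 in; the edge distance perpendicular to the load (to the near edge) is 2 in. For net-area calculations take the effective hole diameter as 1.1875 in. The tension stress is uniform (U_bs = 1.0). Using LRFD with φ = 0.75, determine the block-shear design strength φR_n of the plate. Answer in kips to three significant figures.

Shear plane L_v = 1.625 + 3·2.875 = 10.25 in; A_gv = 10.25 × 0.5 = 5.125 in².
A_nv = (10.25 − 3.5·1.1875) × 0.5 = 3.047 in².
A_nt = (2 − 0.5·1.1875) × 0.5 = 0.7031 in².
0.6 F_u A_nv = 106 kips; 0.6 F_y A_gv = 110.7 kips → shear rupture governs the shear term.
R_n = 106 + 1.0 × 58 × 0.7031 = 146.8 kips.
Design strength φR_n = 0.75 × 146.8 = 110 kips.

110 kips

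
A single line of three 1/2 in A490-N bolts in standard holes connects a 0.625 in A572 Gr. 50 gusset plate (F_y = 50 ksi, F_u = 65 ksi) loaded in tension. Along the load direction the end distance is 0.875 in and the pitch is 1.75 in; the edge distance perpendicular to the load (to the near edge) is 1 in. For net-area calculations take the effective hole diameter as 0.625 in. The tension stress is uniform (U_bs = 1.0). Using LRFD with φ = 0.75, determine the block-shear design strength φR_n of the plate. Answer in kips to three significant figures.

72.4 kips

Shear plane L_v = 0.875 + 2·1.75 = 4.375 in; A_gv = 4.375 × 0.625 = 2.734 in².
A_nv = (4.375 − 2.5·0.625) × 0.625 = 1.758 in².
A_nt = (1 − 0.5·0.625) × 0.625 = 0.4297 in².
0.6 F_u A_nv = 68.55 kips; 0.6 F_y A_gv = 82.03 kips → shear rupture governs the shear term.
R_n = 68.55 + 1.0 × 65 × 0.4297 = 96.48 kips.
Design strength φR_n = 0.75 × 96.48 = 72.4 kips.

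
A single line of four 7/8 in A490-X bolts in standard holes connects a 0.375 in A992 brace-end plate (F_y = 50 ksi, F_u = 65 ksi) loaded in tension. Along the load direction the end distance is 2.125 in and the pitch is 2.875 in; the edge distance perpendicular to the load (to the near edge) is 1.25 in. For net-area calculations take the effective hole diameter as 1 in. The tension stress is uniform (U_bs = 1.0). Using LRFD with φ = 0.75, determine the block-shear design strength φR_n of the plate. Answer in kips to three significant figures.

Shear plane L_v = 2.125 + 3·2.875 = 10.75 in; A_gv = 10.75 × 0.375 = 4.031 in².
A_nv = (10.75 − 3.5·1) × 0.375 = 2.719 in².
A_nt = (1.25 − 0.5·1) × 0.375 = 0.2812 in².
0.6 F_u A_nv = 106 kips; 0.6 F_y A_gv = 120.9 kips → shear rupture governs the shear term.
R_n = 106 + 1.0 × 65 × 0.2812 = 124.3 kips.
Design strength φR_n = 0.75 × 124.3 = 93.2 kips.

93.2 kips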